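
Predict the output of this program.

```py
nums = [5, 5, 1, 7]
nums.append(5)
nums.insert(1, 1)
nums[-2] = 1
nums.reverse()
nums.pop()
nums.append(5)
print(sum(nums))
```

18

append 5 → [5, 5, 1, 7, 5]
insert 1 at 1 → [5, 1, 5, 1, 7, 5]
nums[-2] = 1 → [5, 1, 5, 1, 1, 5]
reverse → [5, 1, 1, 5, 1, 5]
pop() removes 5 → [5, 1, 1, 5, 1]
append 5 → [5, 1, 1, 5, 1, 5]
sum = 18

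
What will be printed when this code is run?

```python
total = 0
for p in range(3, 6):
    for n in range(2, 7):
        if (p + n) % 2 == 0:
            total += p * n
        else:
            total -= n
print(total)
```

p=3,n=2: odd sum, total = 0-2 = -2
p=3,n=3: even sum, total = (-2)+9 = 7
p=3,n=4: odd sum, total = 7-4 = 3
p=3,n=5: even sum, total = 3+15 = 18
p=3,n=6: odd sum, total = 18-6 = 12
p=4,n=2: even sum, total = 12+8 = 20
p=4,n=3: odd sum, total = 20-3 = 17
p=4,n=4: even sum, total = 17+16 = 33
p=4,n=5: odd sum, total = 33-5 = 28
p=4,n=6: even sum, total = 28+24 = 52
p=5,n=2: odd sum, total = 52-2 = 50
p=5,n=3: even sum, total = 50+15 = 65
p=5,n=4: odd sum, total = 65-4 = 61
p=5,n=5: even sum, total = 61+25 = 86
p=5,n=6: odd sum, total = 86-6 = 80

80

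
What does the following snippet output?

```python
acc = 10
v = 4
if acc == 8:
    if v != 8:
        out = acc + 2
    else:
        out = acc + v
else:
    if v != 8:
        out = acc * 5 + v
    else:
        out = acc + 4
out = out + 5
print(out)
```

59

acc=10, v=4
acc == 8 is False; v != 8 is True
→ out = acc * 5 + v = 54
out = 54+5 = 59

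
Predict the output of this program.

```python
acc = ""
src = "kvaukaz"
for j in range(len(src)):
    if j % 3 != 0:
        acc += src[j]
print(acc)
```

vaka

j=0: skip
j=1: add 'v' → 'v'
j=2: add 'a' → 'va'
j=3: skip
j=4: add 'k' → 'vak'
j=5: add 'a' → 'vaka'
j=6: skip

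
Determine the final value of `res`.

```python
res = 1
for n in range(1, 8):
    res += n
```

n=1: res = 1+1 = 2
n=2: res = 2+2 = 4
n=3: res = 4+3 = 7
n=4: res = 7+4 = 11
n=5: res = 11+5 = 16
n=6: res = 16+6 = 22
n=7: res = 22+7 = 29

29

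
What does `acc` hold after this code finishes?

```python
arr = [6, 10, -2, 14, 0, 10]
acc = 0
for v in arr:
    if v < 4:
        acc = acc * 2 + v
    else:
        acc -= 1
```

v=6: not <4, acc = 0-1 = -1
v=10: not <4, acc = (-1)-1 = -2
v=-2: <4, acc = (-2)*2+(-2) = -6
v=14: not <4, acc = (-6)-1 = -7
v=0: <4, acc = (-7)*2+0 = -14
v=10: not <4, acc = (-14)-1 = -15

-15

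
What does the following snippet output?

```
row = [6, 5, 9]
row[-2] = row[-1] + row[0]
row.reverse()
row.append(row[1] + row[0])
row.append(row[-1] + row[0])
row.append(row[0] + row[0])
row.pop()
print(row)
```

row[-2] = row[-1]+row[0] = 9+6 = 15 → [6, 15, 9]
reverse → [9, 15, 6]
append row[1]+row[0] = 15+9 = 24 → [9, 15, 6, 24]
append row[-1]+row[0] = 24+9 = 33 → [9, 15, 6, 24, 33]
append row[0]+row[0] = 9+9 = 18 → [9, 15, 6, 24, 33, 18]
pop() removes 18 → [9, 15, 6, 24, 33]

[9, 15, 6, 24, 33]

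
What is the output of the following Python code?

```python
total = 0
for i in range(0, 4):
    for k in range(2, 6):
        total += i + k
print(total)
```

i=0,k=2: total = 0+2 = 2
i=0,k=3: total = 2+3 = 5
i=0,k=4: total = 5+4 = 9
i=0,k=5: total = 9+5 = 14
i=1,k=2: total = 14+3 = 17
i=1,k=3: total = 17+4 = 21
i=1,k=4: total = 21+5 = 26
i=1,k=5: total = 26+6 = 32
i=2,k=2: total = 32+4 = 36
i=2,k=3: total = 36+5 = 41
i=2,k=4: total = 41+6 = 47
i=2,k=5: total = 47+7 = 54
i=3,k=2: total = 54+5 = 59
i=3,k=3: total = 59+6 = 65
i=3,k=4: total = 65+7 = 72
i=3,k=5: total = 72+8 = 80

80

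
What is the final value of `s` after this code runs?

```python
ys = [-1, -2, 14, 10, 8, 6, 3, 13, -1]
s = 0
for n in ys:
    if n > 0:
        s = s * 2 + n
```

n=-1: not >0
n=-2: not >0
n=14: >0, s = 0*2+14 = 14
n=10: >0, s = 14*2+10 = 38
n=8: >0, s = 38*2+8 = 84
n=6: >0, s = 84*2+6 = 174
n=3: >0, s = 174*2+3 = 351
n=13: >0, s = 351*2+13 = 715
n=-1: not >0

715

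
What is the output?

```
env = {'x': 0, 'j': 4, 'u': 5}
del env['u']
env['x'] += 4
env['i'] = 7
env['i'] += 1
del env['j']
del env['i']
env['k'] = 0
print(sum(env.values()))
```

4

del 'u' → {'x': 0, 'j': 4}
env['x'] = 0+4 = 4 → {'x': 4, 'j': 4}
env['i'] = 7 → {'x': 4, 'j': 4, 'i': 7}
env['i'] = 7+1 = 8 → {'x': 4, 'j': 4, 'i': 8}
del 'j' → {'x': 4, 'i': 8}
del 'i' → {'x': 4}
env['k'] = 0 → {'x': 4, 'k': 0}
sum of values = 4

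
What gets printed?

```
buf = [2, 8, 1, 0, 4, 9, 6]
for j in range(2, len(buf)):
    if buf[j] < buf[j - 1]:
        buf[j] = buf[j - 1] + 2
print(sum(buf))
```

80

j=2: 1<8, buf[2] = 8+2 = 10 → [2, 8, 10, 0, 4, 9, 6]
j=3: 0<10, buf[3] = 10+2 = 12 → [2, 8, 10, 12, 4, 9, 6]
j=4: 4<12, buf[4] = 12+2 = 14 → [2, 8, 10, 12, 14, 9, 6]
j=5: 9<14, buf[5] = 14+2 = 16 → [2, 8, 10, 12, 14, 16, 6]
j=6: 6<16, buf[6] = 16+2 = 18 → [2, 8, 10, 12, 14, 16, 18]
sum = 80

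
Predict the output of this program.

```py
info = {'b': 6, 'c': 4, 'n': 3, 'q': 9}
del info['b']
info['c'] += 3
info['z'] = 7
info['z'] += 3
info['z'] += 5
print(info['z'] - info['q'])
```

del 'b' → {'c': 4, 'n': 3, 'q': 9}
info['c'] = 4+3 = 7 → {'c': 7, 'n': 3, 'q': 9}
info['z'] = 7 → {'c': 7, 'n': 3, 'q': 9, 'z': 7}
info['z'] = 7+3 = 10 → {'c': 7, 'n': 3, 'q': 9, 'z': 10}
info['z'] = 10+5 = 15 → {'c': 7, 'n': 3, 'q': 9, 'z': 15}
info['z']-info['q'] = 15-9 = 6

6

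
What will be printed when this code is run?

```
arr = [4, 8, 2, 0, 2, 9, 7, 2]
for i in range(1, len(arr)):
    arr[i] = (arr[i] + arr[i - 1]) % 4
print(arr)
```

i=1: arr[1] = (8+4)%4 = 0 → [4, 0, 2, 0, 2, 9, 7, 2]
i=2: arr[2] = (2+0)%4 = 2 → [4, 0, 2, 0, 2, 9, 7, 2]
i=3: arr[3] = (0+2)%4 = 2 → [4, 0, 2, 2, 2, 9, 7, 2]
i=4: arr[4] = (2+2)%4 = 0 → [4, 0, 2, 2, 0, 9, 7, 2]
i=5: arr[5] = (9+0)%4 = 1 → [4, 0, 2, 2, 0, 1, 7, 2]
i=6: arr[6] = (7+1)%4 = 0 → [4, 0, 2, 2, 0, 1, 0, 2]
i=7: arr[7] = (2+0)%4 = 2 → [4, 0, 2, 2, 0, 1, 0, 2]

[4, 0, 2, 2, 0, 1, 0, 2]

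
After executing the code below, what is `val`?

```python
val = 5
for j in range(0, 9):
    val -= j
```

-31

j=0: val = 5-0 = 5
j=1: val = 5-1 = 4
j=2: val = 4-2 = 2
j=3: val = 2-3 = -1
j=4: val = (-1)-4 = -5
j=5: val = (-5)-5 = -10
j=6: val = (-10)-6 = -16
j=7: val = (-16)-7 = -23
j=8: val = (-23)-8 = -31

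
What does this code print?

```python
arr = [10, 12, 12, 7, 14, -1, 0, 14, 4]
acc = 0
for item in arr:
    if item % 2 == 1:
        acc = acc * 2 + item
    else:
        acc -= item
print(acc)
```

-169

item=10: not odd, acc = 0-10 = -10
item=12: not odd, acc = (-10)-12 = -22
item=12: not odd, acc = (-22)-12 = -34
item=7: odd, acc = (-34)*2+7 = -61
item=14: not odd, acc = (-61)-14 = -75
item=-1: odd, acc = (-75)*2+(-1) = -151
item=0: not odd, acc = (-151)-0 = -151
item=14: not odd, acc = (-151)-14 = -165
item=4: not odd, acc = (-165)-4 = -169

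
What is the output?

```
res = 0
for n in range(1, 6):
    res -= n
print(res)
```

n=1: res = 0-1 = -1
n=2: res = (-1)-2 = -3
n=3: res = (-3)-3 = -6
n=4: res = (-6)-4 = -10
n=5: res = (-10)-5 = -15

-15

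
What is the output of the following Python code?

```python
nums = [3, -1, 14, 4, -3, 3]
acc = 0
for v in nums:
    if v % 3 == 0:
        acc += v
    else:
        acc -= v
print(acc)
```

v=3: %3==0, acc = 0+3 = 3
v=-1: not %3==0, acc = 3-(-1) = 4
v=14: not %3==0, acc = 4-14 = -10
v=4: not %3==0, acc = (-10)-4 = -14
v=-3: %3==0, acc = (-14)+(-3) = -17
v=3: %3==0, acc = (-17)+3 = -14

-14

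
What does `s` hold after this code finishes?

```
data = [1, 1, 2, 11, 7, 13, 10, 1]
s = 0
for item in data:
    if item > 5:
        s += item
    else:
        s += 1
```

item=1: not >5, s = 0+1 = 1
item=1: not >5, s = 1+1 = 2
item=2: not >5, s = 2+1 = 3
item=11: >5, s = 3+11 = 14
item=7: >5, s = 14+7 = 21
item=13: >5, s = 21+13 = 34
item=10: >5, s = 34+10 = 44
item=1: not >5, s = 44+1 = 45

45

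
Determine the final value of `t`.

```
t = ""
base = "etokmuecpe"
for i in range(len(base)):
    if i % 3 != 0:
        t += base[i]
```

i=0: skip
i=1: add 't' → 't'
i=2: add 'o' → 'to'
i=3: skip
i=4: add 'm' → 'tom'
i=5: add 'u' → 'tomu'
i=6: skip
i=7: add 'c' → 'tomuc'
i=8: add 'p' → 'tomucp'
i=9: skip

'tomucp'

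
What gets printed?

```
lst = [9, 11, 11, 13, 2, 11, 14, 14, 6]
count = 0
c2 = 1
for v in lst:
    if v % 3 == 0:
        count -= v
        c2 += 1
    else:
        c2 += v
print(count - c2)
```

-94

v=9: %3==0, count = 0-9 = -9; c2=2
v=11: not %3==0; c2=13
v=11: not %3==0; c2=24
v=13: not %3==0; c2=37
v=2: not %3==0; c2=39
v=11: not %3==0; c2=50
v=14: not %3==0; c2=64
v=14: not %3==0; c2=78
v=6: %3==0, count = (-9)-6 = -15; c2=79
count-c2 = (-15)-79 = -94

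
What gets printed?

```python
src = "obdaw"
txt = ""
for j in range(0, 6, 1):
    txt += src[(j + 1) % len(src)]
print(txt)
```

j=0: add src[1]='b' → 'b'
j=1: add src[2]='d' → 'bd'
j=2: add src[3]='a' → 'bda'
j=3: add src[4]='w' → 'bdaw'
j=4: add src[0]='o' → 'bdawo'
j=5: add src[1]='b' → 'bdawob'

bdawob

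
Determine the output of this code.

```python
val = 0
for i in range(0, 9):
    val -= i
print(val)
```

-36

i=0: val = 0-0 = 0
i=1: val = 0-1 = -1
i=2: val = (-1)-2 = -3
i=3: val = (-3)-3 = -6
i=4: val = (-6)-4 = -10
i=5: val = (-10)-5 = -15
i=6: val = (-15)-6 = -21
i=7: val = (-21)-7 = -28
i=8: val = (-28)-8 = -36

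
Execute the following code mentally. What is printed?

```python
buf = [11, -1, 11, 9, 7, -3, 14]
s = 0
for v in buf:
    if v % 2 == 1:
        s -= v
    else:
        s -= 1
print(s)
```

v=11: odd, s = 0-11 = -11
v=-1: odd, s = (-11)-(-1) = -10
v=11: odd, s = (-10)-11 = -21
v=9: odd, s = (-21)-9 = -30
v=7: odd, s = (-30)-7 = -37
v=-3: odd, s = (-37)-(-3) = -34
v=14: not odd, s = (-34)-1 = -35

-35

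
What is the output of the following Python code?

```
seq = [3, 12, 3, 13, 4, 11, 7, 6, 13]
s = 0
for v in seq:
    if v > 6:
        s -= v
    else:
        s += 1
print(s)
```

-52

v=3: not >6, s = 0+1 = 1
v=12: >6, s = 1-12 = -11
v=3: not >6, s = (-11)+1 = -10
v=13: >6, s = (-10)-13 = -23
v=4: not >6, s = (-23)+1 = -22
v=11: >6, s = (-22)-11 = -33
v=7: >6, s = (-33)-7 = -40
v=6: not >6, s = (-40)+1 = -39
v=13: >6, s = (-39)-13 = -52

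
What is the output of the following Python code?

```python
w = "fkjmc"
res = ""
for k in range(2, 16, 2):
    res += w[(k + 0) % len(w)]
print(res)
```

k=2: add w[2]='j' → 'j'
k=4: add w[4]='c' → 'jc'
k=6: add w[1]='k' → 'jck'
k=8: add w[3]='m' → 'jckm'
k=10: add w[0]='f' → 'jckmf'
k=12: add w[2]='j' → 'jckmfj'
k=14: add w[4]='c' → 'jckmfjc'

jckmfjc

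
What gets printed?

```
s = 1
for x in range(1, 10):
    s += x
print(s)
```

x=1: s = 1+1 = 2
x=2: s = 2+2 = 4
x=3: s = 4+3 = 7
x=4: s = 7+4 = 11
x=5: s = 11+5 = 16
x=6: s = 16+6 = 22
x=7: s = 22+7 = 29
x=8: s = 29+8 = 37
x=9: s = 37+9 = 46

46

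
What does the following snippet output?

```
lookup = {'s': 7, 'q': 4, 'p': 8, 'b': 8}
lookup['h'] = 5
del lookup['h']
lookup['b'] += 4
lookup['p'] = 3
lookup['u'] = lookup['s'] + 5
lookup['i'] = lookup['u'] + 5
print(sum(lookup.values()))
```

55

lookup['h'] = 5 → {'s': 7, 'q': 4, 'p': 8, 'b': 8, 'h': 5}
del 'h' → {'s': 7, 'q': 4, 'p': 8, 'b': 8}
lookup['b'] = 8+4 = 12 → {'s': 7, 'q': 4, 'p': 8, 'b': 12}
lookup['p'] = 3 → {'s': 7, 'q': 4, 'p': 3, 'b': 12}
lookup['u'] = lookup['s']+5 = 12 → {'s': 7, 'q': 4, 'p': 3, 'b': 12, 'u': 12}
lookup['i'] = lookup['u']+5 = 17 → {'s': 7, 'q': 4, 'p': 3, 'b': 12, 'u': 12, 'i': 17}
sum of values = 55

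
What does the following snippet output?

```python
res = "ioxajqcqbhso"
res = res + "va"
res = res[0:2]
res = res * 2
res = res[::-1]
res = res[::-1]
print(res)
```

+ 'va' → 'ioxajqcqbhsova'
slice [0:2] → 'io'
repeat ×2 → 'ioio'
reverse → 'oioi'
reverse → 'ioio'

ioio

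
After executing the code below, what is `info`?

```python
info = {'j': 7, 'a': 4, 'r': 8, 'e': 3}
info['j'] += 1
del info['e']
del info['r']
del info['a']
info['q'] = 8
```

{'j': 8, 'q': 8}

info['j'] = 7+1 = 8 → {'j': 8, 'a': 4, 'r': 8, 'e': 3}
del 'e' → {'j': 8, 'a': 4, 'r': 8}
del 'r' → {'j': 8, 'a': 4}
del 'a' → {'j': 8}
info['q'] = 8 → {'j': 8, 'q': 8}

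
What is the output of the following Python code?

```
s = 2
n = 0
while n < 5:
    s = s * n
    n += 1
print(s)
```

n=0: s = 2*0 = 0
n=1: s = 0*1 = 0
n=2: s = 0*2 = 0
n=3: s = 0*3 = 0
n=4: s = 0*4 = 0

0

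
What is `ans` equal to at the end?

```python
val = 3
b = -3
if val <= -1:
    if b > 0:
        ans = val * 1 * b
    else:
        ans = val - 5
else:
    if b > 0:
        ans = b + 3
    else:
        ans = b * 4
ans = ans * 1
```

-12

val=3, b=-3
val <= -1 is False; b > 0 is False
→ ans = b * 4 = -12
ans = (-12)*1 = -12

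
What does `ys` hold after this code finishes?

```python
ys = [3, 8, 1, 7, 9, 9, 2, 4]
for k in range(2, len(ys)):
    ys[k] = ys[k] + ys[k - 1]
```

k=2: ys[2] = 1+8 = 9 → [3, 8, 9, 7, 9, 9, 2, 4]
k=3: ys[3] = 7+9 = 16 → [3, 8, 9, 16, 9, 9, 2, 4]
k=4: ys[4] = 9+16 = 25 → [3, 8, 9, 16, 25, 9, 2, 4]
k=5: ys[5] = 9+25 = 34 → [3, 8, 9, 16, 25, 34, 2, 4]
k=6: ys[6] = 2+34 = 36 → [3, 8, 9, 16, 25, 34, 36, 4]
k=7: ys[7] = 4+36 = 40 → [3, 8, 9, 16, 25, 34, 36, 40]

[3, 8, 9, 16, 25, 34, 36, 40]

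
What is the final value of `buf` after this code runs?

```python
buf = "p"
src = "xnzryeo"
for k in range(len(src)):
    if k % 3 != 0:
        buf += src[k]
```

'pnzye'

k=0: skip
k=1: add 'n' → 'pn'
k=2: add 'z' → 'pnz'
k=3: skip
k=4: add 'y' → 'pnzy'
k=5: add 'e' → 'pnzye'
k=6: skip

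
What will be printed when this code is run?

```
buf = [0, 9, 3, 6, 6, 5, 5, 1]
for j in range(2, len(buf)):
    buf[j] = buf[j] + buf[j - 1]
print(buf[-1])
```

35

j=2: buf[2] = 3+9 = 12 → [0, 9, 12, 6, 6, 5, 5, 1]
j=3: buf[3] = 6+12 = 18 → [0, 9, 12, 18, 6, 5, 5, 1]
j=4: buf[4] = 6+18 = 24 → [0, 9, 12, 18, 24, 5, 5, 1]
j=5: buf[5] = 5+24 = 29 → [0, 9, 12, 18, 24, 29, 5, 1]
j=6: buf[6] = 5+29 = 34 → [0, 9, 12, 18, 24, 29, 34, 1]
j=7: buf[7] = 1+34 = 35 → [0, 9, 12, 18, 24, 29, 34, 35]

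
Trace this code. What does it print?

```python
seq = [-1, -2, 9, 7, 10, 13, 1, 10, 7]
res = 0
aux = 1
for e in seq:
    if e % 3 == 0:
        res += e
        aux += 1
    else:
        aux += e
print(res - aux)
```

e=-1: not %3==0; aux=0
e=-2: not %3==0; aux=-2
e=9: %3==0, res = 0+9 = 9; aux=-1
e=7: not %3==0; aux=6
e=10: not %3==0; aux=16
e=13: not %3==0; aux=29
e=1: not %3==0; aux=30
e=10: not %3==0; aux=40
e=7: not %3==0; aux=47
res-aux = 9-47 = -38

-38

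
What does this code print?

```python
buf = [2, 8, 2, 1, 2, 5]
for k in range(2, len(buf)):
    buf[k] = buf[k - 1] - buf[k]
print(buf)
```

[2, 8, 6, 5, 3, -2]

k=2: buf[2] = 8-2 = 6 → [2, 8, 6, 1, 2, 5]
k=3: buf[3] = 6-1 = 5 → [2, 8, 6, 5, 2, 5]
k=4: buf[4] = 5-2 = 3 → [2, 8, 6, 5, 3, 5]
k=5: buf[5] = 3-5 = -2 → [2, 8, 6, 5, 3, -2]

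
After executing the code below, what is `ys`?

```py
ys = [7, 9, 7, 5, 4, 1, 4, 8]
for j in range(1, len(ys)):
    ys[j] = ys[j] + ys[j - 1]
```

j=1: ys[1] = 9+7 = 16 → [7, 16, 7, 5, 4, 1, 4, 8]
j=2: ys[2] = 7+16 = 23 → [7, 16, 23, 5, 4, 1, 4, 8]
j=3: ys[3] = 5+23 = 28 → [7, 16, 23, 28, 4, 1, 4, 8]
j=4: ys[4] = 4+28 = 32 → [7, 16, 23, 28, 32, 1, 4, 8]
j=5: ys[5] = 1+32 = 33 → [7, 16, 23, 28, 32, 33, 4, 8]
j=6: ys[6] = 4+33 = 37 → [7, 16, 23, 28, 32, 33, 37, 8]
j=7: ys[7] = 8+37 = 45 → [7, 16, 23, 28, 32, 33, 37, 45]

[7, 16, 23, 28, 32, 33, 37, 45]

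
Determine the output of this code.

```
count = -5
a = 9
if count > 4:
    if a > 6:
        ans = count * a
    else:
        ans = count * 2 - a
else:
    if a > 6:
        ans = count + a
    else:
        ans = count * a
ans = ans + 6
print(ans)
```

10

count=-5, a=9
count > 4 is False; a > 6 is True
→ ans = count + a = 4
ans = 4+6 = 10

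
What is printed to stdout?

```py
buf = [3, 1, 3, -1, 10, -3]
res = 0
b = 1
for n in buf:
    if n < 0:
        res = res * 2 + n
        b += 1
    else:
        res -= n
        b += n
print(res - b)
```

n=3: not <0, res = 0-3 = -3; b=4
n=1: not <0, res = (-3)-1 = -4; b=5
n=3: not <0, res = (-4)-3 = -7; b=8
n=-1: <0, res = (-7)*2+(-1) = -15; b=9
n=10: not <0, res = (-15)-10 = -25; b=19
n=-3: <0, res = (-25)*2+(-3) = -53; b=20
res-b = (-53)-20 = -73

-73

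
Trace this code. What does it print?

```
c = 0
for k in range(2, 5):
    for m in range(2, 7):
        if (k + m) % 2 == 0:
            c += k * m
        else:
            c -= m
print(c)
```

k=2,m=2: even sum, c = 0+4 = 4
k=2,m=3: odd sum, c = 4-3 = 1
k=2,m=4: even sum, c = 1+8 = 9
k=2,m=5: odd sum, c = 9-5 = 4
k=2,m=6: even sum, c = 4+12 = 16
k=3,m=2: odd sum, c = 16-2 = 14
k=3,m=3: even sum, c = 14+9 = 23
k=3,m=4: odd sum, c = 23-4 = 19
k=3,m=5: even sum, c = 19+15 = 34
k=3,m=6: odd sum, c = 34-6 = 28
k=4,m=2: even sum, c = 28+8 = 36
k=4,m=3: odd sum, c = 36-3 = 33
k=4,m=4: even sum, c = 33+16 = 49
k=4,m=5: odd sum, c = 49-5 = 44
k=4,m=6: even sum, c = 44+24 = 68

68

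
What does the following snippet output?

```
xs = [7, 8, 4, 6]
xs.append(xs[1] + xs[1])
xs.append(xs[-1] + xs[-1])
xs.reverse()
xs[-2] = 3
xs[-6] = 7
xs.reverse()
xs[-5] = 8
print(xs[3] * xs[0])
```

append xs[1]+xs[1] = 8+8 = 16 → [7, 8, 4, 6, 16]
append xs[-1]+xs[-1] = 16+16 = 32 → [7, 8, 4, 6, 16, 32]
reverse → [32, 16, 6, 4, 8, 7]
xs[-2] = 3 → [32, 16, 6, 4, 3, 7]
xs[-6] = 7 → [7, 16, 6, 4, 3, 7]
reverse → [7, 3, 4, 6, 16, 7]
xs[-5] = 8 → [7, 8, 4, 6, 16, 7]
xs[3]*xs[0] = 6*7 = 42

42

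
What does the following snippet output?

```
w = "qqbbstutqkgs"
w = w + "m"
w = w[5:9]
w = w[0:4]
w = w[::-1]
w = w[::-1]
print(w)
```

tutq

+ 'm' → 'qqbbstutqkgsm'
slice [5:9] → 'tutq'
slice [0:4] → 'tutq'
reverse → 'qtut'
reverse → 'tutq'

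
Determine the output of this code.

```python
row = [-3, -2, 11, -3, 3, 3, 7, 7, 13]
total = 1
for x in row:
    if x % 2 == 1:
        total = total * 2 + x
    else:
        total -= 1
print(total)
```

479

x=-3: odd, total = 1*2+(-3) = -1
x=-2: not odd, total = (-1)-1 = -2
x=11: odd, total = (-2)*2+11 = 7
x=-3: odd, total = 7*2+(-3) = 11
x=3: odd, total = 11*2+3 = 25
x=3: odd, total = 25*2+3 = 53
x=7: odd, total = 53*2+7 = 113
x=7: odd, total = 113*2+7 = 233
x=13: odd, total = 233*2+13 = 479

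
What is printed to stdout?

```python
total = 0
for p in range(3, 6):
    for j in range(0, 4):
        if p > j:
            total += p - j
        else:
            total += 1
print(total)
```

31

p=3,j=0: 3>0, total = 0+3 = 3
p=3,j=1: 3>1, total = 3+2 = 5
p=3,j=2: 3>2, total = 5+1 = 6
p=3,j=3: not 3>3, total = 6+1 = 7
p=4,j=0: 4>0, total = 7+4 = 11
p=4,j=1: 4>1, total = 11+3 = 14
p=4,j=2: 4>2, total = 14+2 = 16
p=4,j=3: 4>3, total = 16+1 = 17
p=5,j=0: 5>0, total = 17+5 = 22
p=5,j=1: 5>1, total = 22+4 = 26
p=5,j=2: 5>2, total = 26+3 = 29
p=5,j=3: 5>3, total = 29+2 = 31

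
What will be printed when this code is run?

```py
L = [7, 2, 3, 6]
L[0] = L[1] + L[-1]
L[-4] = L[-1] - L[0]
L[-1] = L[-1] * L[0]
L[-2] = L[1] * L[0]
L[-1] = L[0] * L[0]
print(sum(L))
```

L[0] = L[1]+L[-1] = 2+6 = 8 → [8, 2, 3, 6]
L[-4] = L[-1]-L[0] = 6-8 = -2 → [-2, 2, 3, 6]
L[-1] = L[-1]*L[0] = 6*(-2) = -12 → [-2, 2, 3, -12]
L[-2] = L[1]*L[0] = 2*(-2) = -4 → [-2, 2, -4, -12]
L[-1] = L[0]*L[0] = (-2)*(-2) = 4 → [-2, 2, -4, 4]
sum = 0

0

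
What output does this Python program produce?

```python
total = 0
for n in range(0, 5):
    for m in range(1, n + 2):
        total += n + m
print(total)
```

n=0,m=1: total = 0+1 = 1
n=1,m=1: total = 1+2 = 3
n=1,m=2: total = 3+3 = 6
n=2,m=1: total = 6+3 = 9
n=2,m=2: total = 9+4 = 13
n=2,m=3: total = 13+5 = 18
n=3,m=1: total = 18+4 = 22
n=3,m=2: total = 22+5 = 27
n=3,m=3: total = 27+6 = 33
n=3,m=4: total = 33+7 = 40
n=4,m=1: total = 40+5 = 45
n=4,m=2: total = 45+6 = 51
n=4,m=3: total = 51+7 = 58
n=4,m=4: total = 58+8 = 66
n=4,m=5: total = 66+9 = 75

75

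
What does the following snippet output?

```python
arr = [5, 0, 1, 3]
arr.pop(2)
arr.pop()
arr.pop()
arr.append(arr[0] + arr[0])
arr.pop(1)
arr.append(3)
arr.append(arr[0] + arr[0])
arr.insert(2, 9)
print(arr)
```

[5, 3, 9, 10]

pop(2) removes 1 → [5, 0, 3]
pop() removes 3 → [5, 0]
pop() removes 0 → [5]
append arr[0]+arr[0] = 5+5 = 10 → [5, 10]
pop(1) removes 10 → [5]
append 3 → [5, 3]
append arr[0]+arr[0] = 5+5 = 10 → [5, 3, 10]
insert 9 at 2 → [5, 3, 9, 10]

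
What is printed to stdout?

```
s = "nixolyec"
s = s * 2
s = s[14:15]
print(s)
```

repeat ×2 → 'nixolyecnixolyec'
slice [14:15] → 'e'

e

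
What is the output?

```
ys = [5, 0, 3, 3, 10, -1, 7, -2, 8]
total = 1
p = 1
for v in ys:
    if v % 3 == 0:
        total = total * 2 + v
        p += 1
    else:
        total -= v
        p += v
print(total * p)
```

-1395

v=5: not %3==0, total = 1-5 = -4; p=6
v=0: %3==0, total = (-4)*2+0 = -8; p=7
v=3: %3==0, total = (-8)*2+3 = -13; p=8
v=3: %3==0, total = (-13)*2+3 = -23; p=9
v=10: not %3==0, total = (-23)-10 = -33; p=19
v=-1: not %3==0, total = (-33)-(-1) = -32; p=18
v=7: not %3==0, total = (-32)-7 = -39; p=25
v=-2: not %3==0, total = (-39)-(-2) = -37; p=23
v=8: not %3==0, total = (-37)-8 = -45; p=31
total*p = (-45)*31 = -1395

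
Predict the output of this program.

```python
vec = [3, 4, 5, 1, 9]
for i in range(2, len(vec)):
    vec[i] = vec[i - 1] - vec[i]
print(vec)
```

i=2: vec[2] = 4-5 = -1 → [3, 4, -1, 1, 9]
i=3: vec[3] = (-1)-1 = -2 → [3, 4, -1, -2, 9]
i=4: vec[4] = (-2)-9 = -11 → [3, 4, -1, -2, -11]

[3, 4, -1, -2, -11]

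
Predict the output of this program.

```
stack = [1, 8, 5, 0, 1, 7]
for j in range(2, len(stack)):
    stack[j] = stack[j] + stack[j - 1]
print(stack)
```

j=2: stack[2] = 5+8 = 13 → [1, 8, 13, 0, 1, 7]
j=3: stack[3] = 0+13 = 13 → [1, 8, 13, 13, 1, 7]
j=4: stack[4] = 1+13 = 14 → [1, 8, 13, 13, 14, 7]
j=5: stack[5] = 7+14 = 21 → [1, 8, 13, 13, 14, 21]

[1, 8, 13, 13, 14, 21]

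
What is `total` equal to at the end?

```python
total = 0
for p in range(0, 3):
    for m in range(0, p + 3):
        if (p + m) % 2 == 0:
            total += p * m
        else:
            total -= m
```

9

p=0,m=0: even sum, total = 0+0 = 0
p=0,m=1: odd sum, total = 0-1 = -1
p=0,m=2: even sum, total = (-1)+0 = -1
p=1,m=0: odd sum, total = (-1)-0 = -1
p=1,m=1: even sum, total = (-1)+1 = 0
p=1,m=2: odd sum, total = 0-2 = -2
p=1,m=3: even sum, total = (-2)+3 = 1
p=2,m=0: even sum, total = 1+0 = 1
p=2,m=1: odd sum, total = 1-1 = 0
p=2,m=2: even sum, total = 0+4 = 4
p=2,m=3: odd sum, total = 4-3 = 1
p=2,m=4: even sum, total = 1+8 = 9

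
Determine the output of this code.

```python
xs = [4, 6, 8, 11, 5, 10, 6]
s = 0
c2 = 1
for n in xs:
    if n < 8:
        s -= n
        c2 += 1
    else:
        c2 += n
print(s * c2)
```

-714

n=4: <8, s = 0-4 = -4; c2=2
n=6: <8, s = (-4)-6 = -10; c2=3
n=8: not <8; c2=11
n=11: not <8; c2=22
n=5: <8, s = (-10)-5 = -15; c2=23
n=10: not <8; c2=33
n=6: <8, s = (-15)-6 = -21; c2=34
s*c2 = (-21)*34 = -714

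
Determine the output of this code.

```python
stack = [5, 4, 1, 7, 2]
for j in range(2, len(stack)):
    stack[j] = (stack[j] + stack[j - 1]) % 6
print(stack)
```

j=2: stack[2] = (1+4)%6 = 5 → [5, 4, 5, 7, 2]
j=3: stack[3] = (7+5)%6 = 0 → [5, 4, 5, 0, 2]
j=4: stack[4] = (2+0)%6 = 2 → [5, 4, 5, 0, 2]

[5, 4, 5, 0, 2]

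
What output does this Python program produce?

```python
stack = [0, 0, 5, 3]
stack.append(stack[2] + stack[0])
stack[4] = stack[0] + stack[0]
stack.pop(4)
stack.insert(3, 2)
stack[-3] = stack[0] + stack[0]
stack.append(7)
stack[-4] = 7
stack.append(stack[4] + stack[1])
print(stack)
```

[0, 0, 7, 2, 3, 7, 3]

append stack[2]+stack[0] = 5+0 = 5 → [0, 0, 5, 3, 5]
stack[4] = stack[0]+stack[0] = 0+0 = 0 → [0, 0, 5, 3, 0]
pop(4) removes 0 → [0, 0, 5, 3]
insert 2 at 3 → [0, 0, 5, 2, 3]
stack[-3] = stack[0]+stack[0] = 0+0 = 0 → [0, 0, 0, 2, 3]
append 7 → [0, 0, 0, 2, 3, 7]
stack[-4] = 7 → [0, 0, 7, 2, 3, 7]
append stack[4]+stack[1] = 3+0 = 3 → [0, 0, 7, 2, 3, 7, 3]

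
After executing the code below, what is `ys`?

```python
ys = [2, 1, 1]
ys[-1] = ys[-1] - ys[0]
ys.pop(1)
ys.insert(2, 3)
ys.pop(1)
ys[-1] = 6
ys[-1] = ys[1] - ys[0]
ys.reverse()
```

ys[-1] = ys[-1]-ys[0] = 1-2 = -1 → [2, 1, -1]
pop(1) removes 1 → [2, -1]
insert 3 at 2 → [2, -1, 3]
pop(1) removes -1 → [2, 3]
ys[-1] = 6 → [2, 6]
ys[-1] = ys[1]-ys[0] = 6-2 = 4 → [2, 4]
reverse → [4, 2]

[4, 2]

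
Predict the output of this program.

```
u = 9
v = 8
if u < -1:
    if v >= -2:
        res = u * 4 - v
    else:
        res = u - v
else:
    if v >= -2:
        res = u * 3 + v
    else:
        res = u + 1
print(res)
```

u=9, v=8
u < -1 is False; v >= -2 is True
→ res = u * 3 + v = 35

35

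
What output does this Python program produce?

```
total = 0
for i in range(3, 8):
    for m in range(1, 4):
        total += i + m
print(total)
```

i=3,m=1: total = 0+4 = 4
i=3,m=2: total = 4+5 = 9
i=3,m=3: total = 9+6 = 15
i=4,m=1: total = 15+5 = 20
i=4,m=2: total = 20+6 = 26
i=4,m=3: total = 26+7 = 33
i=5,m=1: total = 33+6 = 39
i=5,m=2: total = 39+7 = 46
i=5,m=3: total = 46+8 = 54
i=6,m=1: total = 54+7 = 61
i=6,m=2: total = 61+8 = 69
i=6,m=3: total = 69+9 = 78
i=7,m=1: total = 78+8 = 86
i=7,m=2: total = 86+9 = 95
i=7,m=3: total = 95+10 = 105

105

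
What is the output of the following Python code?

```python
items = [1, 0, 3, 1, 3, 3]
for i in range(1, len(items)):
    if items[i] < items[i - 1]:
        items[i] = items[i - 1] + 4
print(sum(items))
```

66

i=1: 0<1, items[1] = 1+4 = 5 → [1, 5, 3, 1, 3, 3]
i=2: 3<5, items[2] = 5+4 = 9 → [1, 5, 9, 1, 3, 3]
i=3: 1<9, items[3] = 9+4 = 13 → [1, 5, 9, 13, 3, 3]
i=4: 3<13, items[4] = 13+4 = 17 → [1, 5, 9, 13, 17, 3]
i=5: 3<17, items[5] = 17+4 = 21 → [1, 5, 9, 13, 17, 21]
sum = 66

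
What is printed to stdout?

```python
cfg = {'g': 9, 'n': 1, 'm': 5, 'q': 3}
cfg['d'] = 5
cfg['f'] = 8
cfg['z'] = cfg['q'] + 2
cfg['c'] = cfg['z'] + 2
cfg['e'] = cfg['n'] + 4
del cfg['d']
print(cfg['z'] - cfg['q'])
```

cfg['d'] = 5 → {'g': 9, 'n': 1, 'm': 5, 'q': 3, 'd': 5}
cfg['f'] = 8 → {'g': 9, 'n': 1, 'm': 5, 'q': 3, 'd': 5, 'f': 8}
cfg['z'] = cfg['q']+2 = 5 → {'g': 9, 'n': 1, 'm': 5, 'q': 3, 'd': 5, 'f': 8, 'z': 5}
cfg['c'] = cfg['z']+2 = 7 → {'g': 9, 'n': 1, 'm': 5, 'q': 3, 'd': 5, 'f': 8, 'z': 5, 'c': 7}
cfg['e'] = cfg['n']+4 = 5 → {'g': 9, 'n': 1, 'm': 5, 'q': 3, 'd': 5, 'f': 8, 'z': 5, 'c': 7, 'e': 5}
del 'd' → {'g': 9, 'n': 1, 'm': 5, 'q': 3, 'f': 8, 'z': 5, 'c': 7, 'e': 5}
cfg['z']-cfg['q'] = 5-3 = 2

2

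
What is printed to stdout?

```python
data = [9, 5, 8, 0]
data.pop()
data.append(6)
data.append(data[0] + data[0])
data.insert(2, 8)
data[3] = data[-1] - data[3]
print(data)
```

[9, 5, 8, 10, 6, 18]

pop() removes 0 → [9, 5, 8]
append 6 → [9, 5, 8, 6]
append data[0]+data[0] = 9+9 = 18 → [9, 5, 8, 6, 18]
insert 8 at 2 → [9, 5, 8, 8, 6, 18]
data[3] = data[-1]-data[3] = 18-8 = 10 → [9, 5, 8, 10, 6, 18]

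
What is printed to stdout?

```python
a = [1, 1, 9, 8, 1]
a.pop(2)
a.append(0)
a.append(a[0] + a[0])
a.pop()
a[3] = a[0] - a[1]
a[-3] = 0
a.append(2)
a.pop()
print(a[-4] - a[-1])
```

pop(2) removes 9 → [1, 1, 8, 1]
append 0 → [1, 1, 8, 1, 0]
append a[0]+a[0] = 1+1 = 2 → [1, 1, 8, 1, 0, 2]
pop() removes 2 → [1, 1, 8, 1, 0]
a[3] = a[0]-a[1] = 1-1 = 0 → [1, 1, 8, 0, 0]
a[-3] = 0 → [1, 1, 0, 0, 0]
append 2 → [1, 1, 0, 0, 0, 2]
pop() removes 2 → [1, 1, 0, 0, 0]
a[-4]-a[-1] = 1-0 = 1

1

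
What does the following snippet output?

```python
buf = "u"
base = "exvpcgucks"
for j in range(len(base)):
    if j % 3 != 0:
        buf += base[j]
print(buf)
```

uxvcgck

j=0: skip
j=1: add 'x' → 'ux'
j=2: add 'v' → 'uxv'
j=3: skip
j=4: add 'c' → 'uxvc'
j=5: add 'g' → 'uxvcg'
j=6: skip
j=7: add 'c' → 'uxvcgc'
j=8: add 'k' → 'uxvcgck'
j=9: skip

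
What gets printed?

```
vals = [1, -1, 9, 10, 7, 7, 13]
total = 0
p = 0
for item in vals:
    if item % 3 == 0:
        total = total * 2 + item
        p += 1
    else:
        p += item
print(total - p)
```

item=1: not %3==0; p=1
item=-1: not %3==0; p=0
item=9: %3==0, total = 0*2+9 = 9; p=1
item=10: not %3==0; p=11
item=7: not %3==0; p=18
item=7: not %3==0; p=25
item=13: not %3==0; p=38
total-p = 9-38 = -29

-29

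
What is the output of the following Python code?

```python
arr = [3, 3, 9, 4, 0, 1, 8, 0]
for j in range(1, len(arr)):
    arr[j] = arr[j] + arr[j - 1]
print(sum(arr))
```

j=1: arr[1] = 3+3 = 6 → [3, 6, 9, 4, 0, 1, 8, 0]
j=2: arr[2] = 9+6 = 15 → [3, 6, 15, 4, 0, 1, 8, 0]
j=3: arr[3] = 4+15 = 19 → [3, 6, 15, 19, 0, 1, 8, 0]
j=4: arr[4] = 0+19 = 19 → [3, 6, 15, 19, 19, 1, 8, 0]
j=5: arr[5] = 1+19 = 20 → [3, 6, 15, 19, 19, 20, 8, 0]
j=6: arr[6] = 8+20 = 28 → [3, 6, 15, 19, 19, 20, 28, 0]
j=7: arr[7] = 0+28 = 28 → [3, 6, 15, 19, 19, 20, 28, 28]
sum = 138

138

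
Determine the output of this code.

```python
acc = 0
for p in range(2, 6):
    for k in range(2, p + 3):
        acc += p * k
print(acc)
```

275

p=2,k=2: acc = 0+4 = 4
p=2,k=3: acc = 4+6 = 10
p=2,k=4: acc = 10+8 = 18
p=3,k=2: acc = 18+6 = 24
p=3,k=3: acc = 24+9 = 33
p=3,k=4: acc = 33+12 = 45
p=3,k=5: acc = 45+15 = 60
p=4,k=2: acc = 60+8 = 68
p=4,k=3: acc = 68+12 = 80
p=4,k=4: acc = 80+16 = 96
p=4,k=5: acc = 96+20 = 116
p=4,k=6: acc = 116+24 = 140
p=5,k=2: acc = 140+10 = 150
p=5,k=3: acc = 150+15 = 165
p=5,k=4: acc = 165+20 = 185
p=5,k=5: acc = 185+25 = 210
p=5,k=6: acc = 210+30 = 240
p=5,k=7: acc = 240+35 = 275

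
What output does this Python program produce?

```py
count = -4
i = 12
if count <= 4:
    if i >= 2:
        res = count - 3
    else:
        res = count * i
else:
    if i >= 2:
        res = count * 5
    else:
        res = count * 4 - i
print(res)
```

-7

count=-4, i=12
count <= 4 is True; i >= 2 is True
→ res = count - 3 = -7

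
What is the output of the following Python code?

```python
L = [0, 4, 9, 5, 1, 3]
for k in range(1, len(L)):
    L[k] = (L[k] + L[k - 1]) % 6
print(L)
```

k=1: L[1] = (4+0)%6 = 4 → [0, 4, 9, 5, 1, 3]
k=2: L[2] = (9+4)%6 = 1 → [0, 4, 1, 5, 1, 3]
k=3: L[3] = (5+1)%6 = 0 → [0, 4, 1, 0, 1, 3]
k=4: L[4] = (1+0)%6 = 1 → [0, 4, 1, 0, 1, 3]
k=5: L[5] = (3+1)%6 = 4 → [0, 4, 1, 0, 1, 4]

[0, 4, 1, 0, 1, 4]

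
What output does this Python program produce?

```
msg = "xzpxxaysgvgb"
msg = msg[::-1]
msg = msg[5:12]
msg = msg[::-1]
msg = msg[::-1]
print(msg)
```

yaxxpzx

reverse → 'bgvgsyaxxpzx'
slice [5:12] → 'yaxxpzx'
reverse → 'xzpxxay'
reverse → 'yaxxpzx'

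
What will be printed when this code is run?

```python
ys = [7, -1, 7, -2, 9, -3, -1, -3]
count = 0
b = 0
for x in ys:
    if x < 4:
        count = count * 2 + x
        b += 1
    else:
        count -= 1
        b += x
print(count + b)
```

-77

x=7: not <4, count = 0-1 = -1; b=7
x=-1: <4, count = (-1)*2+(-1) = -3; b=8
x=7: not <4, count = (-3)-1 = -4; b=15
x=-2: <4, count = (-4)*2+(-2) = -10; b=16
x=9: not <4, count = (-10)-1 = -11; b=25
x=-3: <4, count = (-11)*2+(-3) = -25; b=26
x=-1: <4, count = (-25)*2+(-1) = -51; b=27
x=-3: <4, count = (-51)*2+(-3) = -105; b=28
count+b = (-105)+28 = -77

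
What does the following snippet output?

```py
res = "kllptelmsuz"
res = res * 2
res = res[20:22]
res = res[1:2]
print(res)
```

z

repeat ×2 → 'kllptelmsuzkllptelmsuz'
slice [20:22] → 'uz'
slice [1:2] → 'z'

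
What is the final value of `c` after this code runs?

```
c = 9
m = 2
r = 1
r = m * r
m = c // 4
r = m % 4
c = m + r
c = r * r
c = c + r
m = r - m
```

r = 2*1 = 2
m = 9//4 = 2
r = 2%4 = 2
c = 2+2 = 4
c = 2*2 = 4
c = 4+2 = 6
m = 2-2 = 0

6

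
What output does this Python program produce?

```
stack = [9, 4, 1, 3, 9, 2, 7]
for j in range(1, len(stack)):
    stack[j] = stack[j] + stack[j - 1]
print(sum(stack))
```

j=1: stack[1] = 4+9 = 13 → [9, 13, 1, 3, 9, 2, 7]
j=2: stack[2] = 1+13 = 14 → [9, 13, 14, 3, 9, 2, 7]
j=3: stack[3] = 3+14 = 17 → [9, 13, 14, 17, 9, 2, 7]
j=4: stack[4] = 9+17 = 26 → [9, 13, 14, 17, 26, 2, 7]
j=5: stack[5] = 2+26 = 28 → [9, 13, 14, 17, 26, 28, 7]
j=6: stack[6] = 7+28 = 35 → [9, 13, 14, 17, 26, 28, 35]
sum = 142

142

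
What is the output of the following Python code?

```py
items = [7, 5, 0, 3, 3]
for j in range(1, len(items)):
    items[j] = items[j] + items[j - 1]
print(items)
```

[7, 12, 12, 15, 18]

j=1: items[1] = 5+7 = 12 → [7, 12, 0, 3, 3]
j=2: items[2] = 0+12 = 12 → [7, 12, 12, 3, 3]
j=3: items[3] = 3+12 = 15 → [7, 12, 12, 15, 3]
j=4: items[4] = 3+15 = 18 → [7, 12, 12, 15, 18]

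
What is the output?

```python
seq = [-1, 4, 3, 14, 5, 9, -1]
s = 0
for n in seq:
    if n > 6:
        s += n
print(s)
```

n=-1: not >6
n=4: not >6
n=3: not >6
n=14: >6, s = 0+14 = 14
n=5: not >6
n=9: >6, s = 14+9 = 23
n=-1: not >6

23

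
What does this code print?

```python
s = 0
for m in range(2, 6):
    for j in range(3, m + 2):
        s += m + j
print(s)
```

80

m=2,j=3: s = 0+5 = 5
m=3,j=3: s = 5+6 = 11
m=3,j=4: s = 11+7 = 18
m=4,j=3: s = 18+7 = 25
m=4,j=4: s = 25+8 = 33
m=4,j=5: s = 33+9 = 42
m=5,j=3: s = 42+8 = 50
m=5,j=4: s = 50+9 = 59
m=5,j=5: s = 59+10 = 69
m=5,j=6: s = 69+11 = 80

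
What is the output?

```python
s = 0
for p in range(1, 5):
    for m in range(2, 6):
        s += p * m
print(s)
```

140

p=1,m=2: s = 0+2 = 2
p=1,m=3: s = 2+3 = 5
p=1,m=4: s = 5+4 = 9
p=1,m=5: s = 9+5 = 14
p=2,m=2: s = 14+4 = 18
p=2,m=3: s = 18+6 = 24
p=2,m=4: s = 24+8 = 32
p=2,m=5: s = 32+10 = 42
p=3,m=2: s = 42+6 = 48
p=3,m=3: s = 48+9 = 57
p=3,m=4: s = 57+12 = 69
p=3,m=5: s = 69+15 = 84
p=4,m=2: s = 84+8 = 92
p=4,m=3: s = 92+12 = 104
p=4,m=4: s = 104+16 = 120
p=4,m=5: s = 120+20 = 140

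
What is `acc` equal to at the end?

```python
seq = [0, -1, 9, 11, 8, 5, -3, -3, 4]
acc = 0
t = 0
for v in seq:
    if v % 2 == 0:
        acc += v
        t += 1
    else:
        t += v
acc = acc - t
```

v=0: even, acc = 0+0 = 0; t=1
v=-1: not even; t=0
v=9: not even; t=9
v=11: not even; t=20
v=8: even, acc = 0+8 = 8; t=21
v=5: not even; t=26
v=-3: not even; t=23
v=-3: not even; t=20
v=4: even, acc = 8+4 = 12; t=21
acc-t = 12-21 = -9

-9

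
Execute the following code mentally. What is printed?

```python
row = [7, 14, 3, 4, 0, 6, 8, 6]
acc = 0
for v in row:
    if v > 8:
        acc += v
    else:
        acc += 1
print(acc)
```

21

v=7: not >8, acc = 0+1 = 1
v=14: >8, acc = 1+14 = 15
v=3: not >8, acc = 15+1 = 16
v=4: not >8, acc = 16+1 = 17
v=0: not >8, acc = 17+1 = 18
v=6: not >8, acc = 18+1 = 19
v=8: not >8, acc = 19+1 = 20
v=6: not >8, acc = 20+1 = 21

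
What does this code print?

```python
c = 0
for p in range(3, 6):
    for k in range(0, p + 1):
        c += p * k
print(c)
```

133

p=3,k=0: c = 0+0 = 0
p=3,k=1: c = 0+3 = 3
p=3,k=2: c = 3+6 = 9
p=3,k=3: c = 9+9 = 18
p=4,k=0: c = 18+0 = 18
p=4,k=1: c = 18+4 = 22
p=4,k=2: c = 22+8 = 30
p=4,k=3: c = 30+12 = 42
p=4,k=4: c = 42+16 = 58
p=5,k=0: c = 58+0 = 58
p=5,k=1: c = 58+5 = 63
p=5,k=2: c = 63+10 = 73
p=5,k=3: c = 73+15 = 88
p=5,k=4: c = 88+20 = 108
p=5,k=5: c = 108+25 = 133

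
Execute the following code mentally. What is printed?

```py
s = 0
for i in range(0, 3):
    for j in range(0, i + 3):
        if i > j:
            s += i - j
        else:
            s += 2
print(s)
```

i=0,j=0: not 0>0, s = 0+2 = 2
i=0,j=1: not 0>1, s = 2+2 = 4
i=0,j=2: not 0>2, s = 4+2 = 6
i=1,j=0: 1>0, s = 6+1 = 7
i=1,j=1: not 1>1, s = 7+2 = 9
i=1,j=2: not 1>2, s = 9+2 = 11
i=1,j=3: not 1>3, s = 11+2 = 13
i=2,j=0: 2>0, s = 13+2 = 15
i=2,j=1: 2>1, s = 15+1 = 16
i=2,j=2: not 2>2, s = 16+2 = 18
i=2,j=3: not 2>3, s = 18+2 = 20
i=2,j=4: not 2>4, s = 20+2 = 22

22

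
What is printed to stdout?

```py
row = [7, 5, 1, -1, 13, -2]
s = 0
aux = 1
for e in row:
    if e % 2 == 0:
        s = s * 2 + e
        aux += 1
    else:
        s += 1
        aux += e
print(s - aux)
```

e=7: not even, s = 0+1 = 1; aux=8
e=5: not even, s = 1+1 = 2; aux=13
e=1: not even, s = 2+1 = 3; aux=14
e=-1: not even, s = 3+1 = 4; aux=13
e=13: not even, s = 4+1 = 5; aux=26
e=-2: even, s = 5*2+(-2) = 8; aux=27
s-aux = 8-27 = -19

-19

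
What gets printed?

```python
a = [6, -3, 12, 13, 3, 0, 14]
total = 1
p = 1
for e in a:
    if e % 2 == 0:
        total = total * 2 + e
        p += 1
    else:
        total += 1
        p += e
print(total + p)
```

e=6: even, total = 1*2+6 = 8; p=2
e=-3: not even, total = 8+1 = 9; p=-1
e=12: even, total = 9*2+12 = 30; p=0
e=13: not even, total = 30+1 = 31; p=13
e=3: not even, total = 31+1 = 32; p=16
e=0: even, total = 32*2+0 = 64; p=17
e=14: even, total = 64*2+14 = 142; p=18
total+p = 142+18 = 160

160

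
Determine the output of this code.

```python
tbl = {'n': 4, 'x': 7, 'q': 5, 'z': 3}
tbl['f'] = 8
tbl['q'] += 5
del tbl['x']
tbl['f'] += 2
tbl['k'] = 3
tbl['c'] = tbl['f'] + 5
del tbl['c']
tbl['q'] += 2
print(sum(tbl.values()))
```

32

tbl['f'] = 8 → {'n': 4, 'x': 7, 'q': 5, 'z': 3, 'f': 8}
tbl['q'] = 5+5 = 10 → {'n': 4, 'x': 7, 'q': 10, 'z': 3, 'f': 8}
del 'x' → {'n': 4, 'q': 10, 'z': 3, 'f': 8}
tbl['f'] = 8+2 = 10 → {'n': 4, 'q': 10, 'z': 3, 'f': 10}
tbl['k'] = 3 → {'n': 4, 'q': 10, 'z': 3, 'f': 10, 'k': 3}
tbl['c'] = tbl['f']+5 = 15 → {'n': 4, 'q': 10, 'z': 3, 'f': 10, 'k': 3, 'c': 15}
del 'c' → {'n': 4, 'q': 10, 'z': 3, 'f': 10, 'k': 3}
tbl['q'] = 10+2 = 12 → {'n': 4, 'q': 12, 'z': 3, 'f': 10, 'k': 3}
sum of values = 32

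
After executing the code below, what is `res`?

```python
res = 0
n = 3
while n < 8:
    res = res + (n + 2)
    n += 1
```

35

n=3: res = 0+5 = 5
n=4: res = 5+6 = 11
n=5: res = 11+7 = 18
n=6: res = 18+8 = 26
n=7: res = 26+9 = 35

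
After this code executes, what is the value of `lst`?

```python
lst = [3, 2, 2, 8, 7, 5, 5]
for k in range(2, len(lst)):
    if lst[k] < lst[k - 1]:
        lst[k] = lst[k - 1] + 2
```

k=2: 2>=2, unchanged → [3, 2, 2, 8, 7, 5, 5]
k=3: 8>=2, unchanged → [3, 2, 2, 8, 7, 5, 5]
k=4: 7<8, lst[4] = 8+2 = 10 → [3, 2, 2, 8, 10, 5, 5]
k=5: 5<10, lst[5] = 10+2 = 12 → [3, 2, 2, 8, 10, 12, 5]
k=6: 5<12, lst[6] = 12+2 = 14 → [3, 2, 2, 8, 10, 12, 14]

[3, 2, 2, 8, 10, 12, 14]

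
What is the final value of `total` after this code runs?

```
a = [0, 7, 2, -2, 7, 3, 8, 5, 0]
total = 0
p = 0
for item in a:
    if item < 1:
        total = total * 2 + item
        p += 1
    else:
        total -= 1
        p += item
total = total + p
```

15

item=0: <1, total = 0*2+0 = 0; p=1
item=7: not <1, total = 0-1 = -1; p=8
item=2: not <1, total = (-1)-1 = -2; p=10
item=-2: <1, total = (-2)*2+(-2) = -6; p=11
item=7: not <1, total = (-6)-1 = -7; p=18
item=3: not <1, total = (-7)-1 = -8; p=21
item=8: not <1, total = (-8)-1 = -9; p=29
item=5: not <1, total = (-9)-1 = -10; p=34
item=0: <1, total = (-10)*2+0 = -20; p=35
total+p = (-20)+35 = 15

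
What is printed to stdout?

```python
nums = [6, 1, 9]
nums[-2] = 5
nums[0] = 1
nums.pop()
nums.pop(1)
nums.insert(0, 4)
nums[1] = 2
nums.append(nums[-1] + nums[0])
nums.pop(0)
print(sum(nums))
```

nums[-2] = 5 → [6, 5, 9]
nums[0] = 1 → [1, 5, 9]
pop() removes 9 → [1, 5]
pop(1) removes 5 → [1]
insert 4 at 0 → [4, 1]
nums[1] = 2 → [4, 2]
append nums[-1]+nums[0] = 2+4 = 6 → [4, 2, 6]
pop(0) removes 4 → [2, 6]
sum = 8

8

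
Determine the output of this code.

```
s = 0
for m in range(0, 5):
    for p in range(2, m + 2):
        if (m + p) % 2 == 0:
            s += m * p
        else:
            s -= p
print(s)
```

m=1,p=2: odd sum, s = 0-2 = -2
m=2,p=2: even sum, s = (-2)+4 = 2
m=2,p=3: odd sum, s = 2-3 = -1
m=3,p=2: odd sum, s = (-1)-2 = -3
m=3,p=3: even sum, s = (-3)+9 = 6
m=3,p=4: odd sum, s = 6-4 = 2
m=4,p=2: even sum, s = 2+8 = 10
m=4,p=3: odd sum, s = 10-3 = 7
m=4,p=4: even sum, s = 7+16 = 23
m=4,p=5: odd sum, s = 23-5 = 18

18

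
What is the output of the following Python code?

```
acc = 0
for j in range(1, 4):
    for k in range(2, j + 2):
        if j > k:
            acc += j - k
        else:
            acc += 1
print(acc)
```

6

j=1,k=2: not 1>2, acc = 0+1 = 1
j=2,k=2: not 2>2, acc = 1+1 = 2
j=2,k=3: not 2>3, acc = 2+1 = 3
j=3,k=2: 3>2, acc = 3+1 = 4
j=3,k=3: not 3>3, acc = 4+1 = 5
j=3,k=4: not 3>4, acc = 5+1 = 6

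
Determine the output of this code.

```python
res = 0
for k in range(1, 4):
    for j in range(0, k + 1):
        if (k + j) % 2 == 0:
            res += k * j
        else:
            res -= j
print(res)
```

k=1,j=0: odd sum, res = 0-0 = 0
k=1,j=1: even sum, res = 0+1 = 1
k=2,j=0: even sum, res = 1+0 = 1
k=2,j=1: odd sum, res = 1-1 = 0
k=2,j=2: even sum, res = 0+4 = 4
k=3,j=0: odd sum, res = 4-0 = 4
k=3,j=1: even sum, res = 4+3 = 7
k=3,j=2: odd sum, res = 7-2 = 5
k=3,j=3: even sum, res = 5+9 = 14

14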